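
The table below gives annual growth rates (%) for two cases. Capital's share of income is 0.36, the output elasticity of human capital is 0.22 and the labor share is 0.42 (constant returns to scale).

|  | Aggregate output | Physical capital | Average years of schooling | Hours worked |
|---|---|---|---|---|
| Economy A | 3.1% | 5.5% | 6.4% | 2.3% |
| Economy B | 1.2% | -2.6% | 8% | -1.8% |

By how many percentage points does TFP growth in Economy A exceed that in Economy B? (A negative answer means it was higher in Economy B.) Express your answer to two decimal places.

Labor's share = 1 − 0.36 − 0.22 = 0.42.
Economy A: TFP = 3.1 − 1.98 − 1.408 − 0.966 = -1.254%.
Economy B: TFP = 1.2 + 0.936 − 1.76 + 0.756 = 1.132%.
Difference = -1.254 − (1.132) = -2.386 pp.

-2.39 percentage points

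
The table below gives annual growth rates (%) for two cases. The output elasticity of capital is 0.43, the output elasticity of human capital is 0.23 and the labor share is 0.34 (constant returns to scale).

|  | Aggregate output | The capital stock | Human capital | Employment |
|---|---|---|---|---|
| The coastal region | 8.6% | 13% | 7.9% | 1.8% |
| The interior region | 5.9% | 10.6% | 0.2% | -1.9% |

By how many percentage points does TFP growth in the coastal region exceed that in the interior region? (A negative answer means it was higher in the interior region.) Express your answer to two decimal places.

Labor's share = 1 − 0.43 − 0.23 = 0.34.
The coastal region: TFP = 8.6 − 5.59 − 1.817 − 0.612 = 0.581%.
The interior region: TFP = 5.9 − 4.558 − 0.046 + 0.646 = 1.942%.
Difference = 0.581 − (1.942) = -1.361 pp.

-1.36 percentage points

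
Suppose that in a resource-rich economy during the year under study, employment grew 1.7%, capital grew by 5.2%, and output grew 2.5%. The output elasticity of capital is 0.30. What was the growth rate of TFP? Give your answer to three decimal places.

-0.250%

Labor's share = 1 − 0.3 = 0.7.
Capital: 0.3 × 5.2 = 1.56 pp.
Employment: 0.7 × 1.7 = 1.19 pp.
TFP growth = 2.5 − 2.75 = -0.25%.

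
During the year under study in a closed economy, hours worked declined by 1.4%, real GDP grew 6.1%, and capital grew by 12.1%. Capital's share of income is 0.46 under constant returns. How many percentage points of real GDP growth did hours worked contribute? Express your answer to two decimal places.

Labor's share = 1 − 0.46 = 0.54.
Contribution = share × growth = 0.54 × (-1.4) = -0.756 pp.

-0.76 pp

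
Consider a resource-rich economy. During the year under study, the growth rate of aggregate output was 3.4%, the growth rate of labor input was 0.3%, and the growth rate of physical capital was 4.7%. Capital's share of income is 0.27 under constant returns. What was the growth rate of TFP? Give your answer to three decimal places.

1.912%

Labor's share = 1 − 0.27 = 0.73.
Physical capital: 0.27 × 4.7 = 1.269 pp.
Labor input: 0.73 × 0.3 = 0.219 pp.
TFP growth = 3.4 − 1.488 = 1.912%.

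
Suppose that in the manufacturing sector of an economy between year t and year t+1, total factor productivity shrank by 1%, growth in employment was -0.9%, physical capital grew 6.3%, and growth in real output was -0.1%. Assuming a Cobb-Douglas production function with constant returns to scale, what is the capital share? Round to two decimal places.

gY = gA + α·gK + (1−α)·gL, so gY − gA − gL = α(gK − gL).
-0.1 + 1 + 0.9 = α × (6.3 − (-0.9)).
1.8 = 7.2 α, so α = 0.25.

α = 0.25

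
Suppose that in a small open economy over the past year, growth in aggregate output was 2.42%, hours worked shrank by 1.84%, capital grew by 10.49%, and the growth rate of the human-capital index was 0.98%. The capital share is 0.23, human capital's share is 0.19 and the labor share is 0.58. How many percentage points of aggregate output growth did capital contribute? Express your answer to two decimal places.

2.41

Contribution = share × growth = 0.23 × 10.49 = 2.4127 pp.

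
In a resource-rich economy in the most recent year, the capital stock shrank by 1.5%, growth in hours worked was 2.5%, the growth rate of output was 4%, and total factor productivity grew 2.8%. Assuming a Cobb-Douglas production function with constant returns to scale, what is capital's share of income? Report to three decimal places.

Capital's share of income is 0.325.

gY = gA + α·gK + (1−α)·gL, so gY − gA − gL = α(gK − gL).
4 − 2.8 − 2.5 = α × (-1.5 − 2.5).
-1.3 = -4 α, so α = 0.325.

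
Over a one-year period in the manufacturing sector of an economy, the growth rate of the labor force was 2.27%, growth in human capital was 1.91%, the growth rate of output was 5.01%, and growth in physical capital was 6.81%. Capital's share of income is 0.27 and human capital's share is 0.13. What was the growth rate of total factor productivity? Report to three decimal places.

Labor's share = 1 − 0.27 − 0.13 = 0.6.
Physical capital: 0.27 × 6.81 = 1.8387 pp.
Human capital: 0.13 × 1.91 = 0.2483 pp.
The labor force: 0.6 × 2.27 = 1.362 pp.
TFP growth = 5.01 − 3.449 = 1.561%.

1.561%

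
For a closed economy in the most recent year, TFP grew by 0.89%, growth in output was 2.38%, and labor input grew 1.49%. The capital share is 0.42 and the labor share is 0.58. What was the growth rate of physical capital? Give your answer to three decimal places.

1.490%

Labor's share = 1 − 0.42 = 0.58.
gY = gA + 0.58×1.49 + 0.42×g.
0.42×g = 2.38 − 0.89 − 0.8642 = 0.6258.
g = 0.6258 / 0.42 = 1.49%.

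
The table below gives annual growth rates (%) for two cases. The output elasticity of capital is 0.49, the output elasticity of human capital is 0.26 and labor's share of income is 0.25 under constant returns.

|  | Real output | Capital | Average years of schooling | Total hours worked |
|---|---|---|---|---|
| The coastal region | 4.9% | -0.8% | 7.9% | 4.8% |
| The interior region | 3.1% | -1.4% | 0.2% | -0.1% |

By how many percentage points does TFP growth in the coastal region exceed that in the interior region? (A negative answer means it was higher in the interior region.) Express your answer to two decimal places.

-1.72 percentage points

Labor's share = 1 − 0.49 − 0.26 = 0.25.
The coastal region: TFP = 4.9 + 0.392 − 2.054 − 1.2 = 2.038%.
The interior region: TFP = 3.1 + 0.686 − 0.052 + 0.025 = 3.759%.
Difference = 2.038 − (3.759) = -1.721 pp.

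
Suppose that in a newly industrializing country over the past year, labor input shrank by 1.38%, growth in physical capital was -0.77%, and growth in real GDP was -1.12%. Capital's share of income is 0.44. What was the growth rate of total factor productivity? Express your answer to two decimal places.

-0.01%

Labor's share = 1 − 0.44 = 0.56.
Physical capital: 0.44 × (-0.77) = -0.3388 pp.
Labor input: 0.56 × (-1.38) = -0.7728 pp.
TFP growth = -1.12 + 1.1116 = -0.0084%.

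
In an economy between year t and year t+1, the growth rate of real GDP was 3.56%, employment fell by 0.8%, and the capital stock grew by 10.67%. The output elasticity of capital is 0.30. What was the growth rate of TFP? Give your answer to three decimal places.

Labor's share = 1 − 0.3 = 0.7.
The capital stock: 0.3 × 10.67 = 3.201 pp.
Employment: 0.7 × (-0.8) = -0.56 pp.
TFP growth = 3.56 − 2.641 = 0.919%.

TFP growth was 0.919%.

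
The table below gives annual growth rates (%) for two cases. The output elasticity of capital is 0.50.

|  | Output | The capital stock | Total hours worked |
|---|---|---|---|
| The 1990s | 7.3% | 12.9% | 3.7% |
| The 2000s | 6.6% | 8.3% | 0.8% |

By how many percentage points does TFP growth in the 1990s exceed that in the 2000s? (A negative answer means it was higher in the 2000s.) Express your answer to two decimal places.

Labor's share = 1 − 0.5 = 0.5.
The 1990s: TFP = 7.3 − 6.45 − 1.85 = -1%.
The 2000s: TFP = 6.6 − 4.15 − 0.4 = 2.05%.
Difference = -1 − (2.05) = -3.05 pp.

-3.05 percentage points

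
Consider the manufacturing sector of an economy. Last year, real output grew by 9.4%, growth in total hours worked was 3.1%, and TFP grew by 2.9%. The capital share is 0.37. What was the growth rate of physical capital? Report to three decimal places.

Physical capital grew 12.289%.

Labor's share = 1 − 0.37 = 0.63.
gY = gA + 0.63×3.1 + 0.37×g.
0.37×g = 9.4 − 2.9 − 1.953 = 4.547.
g = 4.547 / 0.37 = 12.28919%.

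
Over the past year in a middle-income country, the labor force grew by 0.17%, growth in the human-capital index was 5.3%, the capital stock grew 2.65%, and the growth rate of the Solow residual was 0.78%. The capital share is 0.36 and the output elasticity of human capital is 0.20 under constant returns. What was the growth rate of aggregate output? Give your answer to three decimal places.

Labor's share = 1 − 0.36 − 0.2 = 0.44.
The capital stock: 0.36 × 2.65 = 0.954 pp.
The human-capital index: 0.2 × 5.3 = 1.06 pp.
The labor force: 0.44 × 0.17 = 0.0748 pp.
Output growth = 0.78 + 2.0888 = 2.8688%.

2.869%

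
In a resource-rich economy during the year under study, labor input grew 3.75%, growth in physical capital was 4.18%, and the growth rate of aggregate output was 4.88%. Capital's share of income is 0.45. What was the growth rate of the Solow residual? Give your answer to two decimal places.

Labor's share = 1 − 0.45 = 0.55.
Physical capital: 0.45 × 4.18 = 1.881 pp.
Labor input: 0.55 × 3.75 = 2.0625 pp.
TFP growth = 4.88 − 3.9435 = 0.9365%.

0.94%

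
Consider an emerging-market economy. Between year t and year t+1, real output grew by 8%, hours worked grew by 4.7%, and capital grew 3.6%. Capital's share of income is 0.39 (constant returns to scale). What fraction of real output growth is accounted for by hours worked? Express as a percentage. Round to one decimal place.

Labor's share = 1 − 0.39 = 0.61.
Hours worked contributed 0.61 × 4.7 = 2.867 pp.
Share of growth = 2.867 / 8 × 100 = 35.838%.

Hours worked accounted for 35.8% of growth.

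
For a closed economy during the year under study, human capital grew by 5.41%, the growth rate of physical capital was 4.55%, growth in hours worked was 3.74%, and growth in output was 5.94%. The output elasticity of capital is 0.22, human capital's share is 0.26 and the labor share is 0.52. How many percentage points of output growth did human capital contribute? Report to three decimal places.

Contribution = share × growth = 0.26 × 5.41 = 1.4066 pp.

1.407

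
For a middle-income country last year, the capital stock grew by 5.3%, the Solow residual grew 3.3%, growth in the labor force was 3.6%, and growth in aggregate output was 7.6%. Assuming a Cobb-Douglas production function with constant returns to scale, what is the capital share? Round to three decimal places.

gY = gA + α·gK + (1−α)·gL, so gY − gA − gL = α(gK − gL).
7.6 − 3.3 − 3.6 = α × (5.3 − 3.6).
0.7 = 1.7 α, so α = 0.41176.

0.412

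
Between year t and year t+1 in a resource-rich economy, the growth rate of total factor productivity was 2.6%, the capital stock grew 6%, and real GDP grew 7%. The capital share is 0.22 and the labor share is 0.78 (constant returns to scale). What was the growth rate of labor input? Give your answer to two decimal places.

Labor input growth was 3.95%.

Labor's share = 1 − 0.22 = 0.78.
gY = gA + 0.22×6 + 0.78×g.
0.78×g = 7 − 2.6 − 1.32 = 3.08.
g = 3.08 / 0.78 = 3.9487%.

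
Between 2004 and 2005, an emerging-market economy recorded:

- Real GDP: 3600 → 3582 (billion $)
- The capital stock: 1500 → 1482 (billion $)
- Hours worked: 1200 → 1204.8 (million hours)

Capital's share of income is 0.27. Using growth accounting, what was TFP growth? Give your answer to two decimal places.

-0.47%

Real GDP growth = (3582 − 3600) / 3600 = -0.5%.
The capital stock growth = (1482 − 1500) / 1500 = -1.2%.
Hours worked growth = (1204.8 − 1200) / 1200 = 0.4%.
Labor's share = 1 − 0.27 = 0.73.
The capital stock: 0.27 × (-1.2) = -0.324 pp.
Hours worked: 0.73 × 0.4 = 0.292 pp.
TFP growth = -0.5 + 0.032 = -0.468%.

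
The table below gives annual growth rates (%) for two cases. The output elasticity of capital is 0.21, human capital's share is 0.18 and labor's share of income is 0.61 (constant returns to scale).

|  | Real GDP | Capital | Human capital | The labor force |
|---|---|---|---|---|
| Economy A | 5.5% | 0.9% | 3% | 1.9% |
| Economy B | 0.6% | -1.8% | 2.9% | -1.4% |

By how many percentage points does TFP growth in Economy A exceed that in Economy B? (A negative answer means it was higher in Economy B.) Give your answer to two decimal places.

Labor's share = 1 − 0.21 − 0.18 = 0.61.
Economy A: TFP = 5.5 − 0.189 − 0.54 − 1.159 = 3.612%.
Economy B: TFP = 0.6 + 0.378 − 0.522 + 0.854 = 1.31%.
Difference = 3.612 − (1.31) = 2.302 pp.

2.30 percentage points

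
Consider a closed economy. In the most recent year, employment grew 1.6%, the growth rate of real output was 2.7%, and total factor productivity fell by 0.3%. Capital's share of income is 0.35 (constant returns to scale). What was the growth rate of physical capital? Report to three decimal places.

Physical capital grew 5.600%.

Labor's share = 1 − 0.35 = 0.65.
gY = gA + 0.65×1.6 + 0.35×g.
0.35×g = 2.7 + 0.3 − 1.04 = 1.96.
g = 1.96 / 0.35 = 5.6%.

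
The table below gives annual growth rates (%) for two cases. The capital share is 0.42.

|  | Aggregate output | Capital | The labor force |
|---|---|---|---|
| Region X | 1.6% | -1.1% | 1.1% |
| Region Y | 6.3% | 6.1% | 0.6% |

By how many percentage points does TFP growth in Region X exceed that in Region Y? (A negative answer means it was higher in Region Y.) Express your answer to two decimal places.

-1.97 percentage points

Labor's share = 1 − 0.42 = 0.58.
Region X: TFP = 1.6 + 0.462 − 0.638 = 1.424%.
Region Y: TFP = 6.3 − 2.562 − 0.348 = 3.39%.
Difference = 1.424 − (3.39) = -1.966 pp.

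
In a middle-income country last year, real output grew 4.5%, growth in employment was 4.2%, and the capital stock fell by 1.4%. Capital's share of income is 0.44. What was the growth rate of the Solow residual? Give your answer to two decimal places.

Labor's share = 1 − 0.44 = 0.56.
The capital stock: 0.44 × (-1.4) = -0.616 pp.
Employment: 0.56 × 4.2 = 2.352 pp.
TFP growth = 4.5 − 1.736 = 2.764%.

The Solow residual growth was 2.76%.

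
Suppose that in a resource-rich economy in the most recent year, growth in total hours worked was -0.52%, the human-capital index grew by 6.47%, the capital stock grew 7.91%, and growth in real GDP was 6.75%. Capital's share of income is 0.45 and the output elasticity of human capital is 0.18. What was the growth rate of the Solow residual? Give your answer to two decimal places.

The Solow residual growth was 2.22%.

Labor's share = 1 − 0.45 − 0.18 = 0.37.
The capital stock: 0.45 × 7.91 = 3.5595 pp.
The human-capital index: 0.18 × 6.47 = 1.1646 pp.
Total hours worked: 0.37 × (-0.52) = -0.1924 pp.
TFP growth = 6.75 − 4.5317 = 2.2183%.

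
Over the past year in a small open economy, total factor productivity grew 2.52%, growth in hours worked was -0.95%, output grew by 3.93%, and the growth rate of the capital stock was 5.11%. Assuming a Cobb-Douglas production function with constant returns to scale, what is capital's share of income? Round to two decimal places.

gY = gA + α·gK + (1−α)·gL, so gY − gA − gL = α(gK − gL).
3.93 − 2.52 + 0.95 = α × (5.11 − (-0.95)).
2.36 = 6.06 α, so α = 0.3894.

α = 0.39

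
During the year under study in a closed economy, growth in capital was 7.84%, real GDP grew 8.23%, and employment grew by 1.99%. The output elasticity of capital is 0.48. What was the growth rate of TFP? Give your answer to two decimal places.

Labor's share = 1 − 0.48 = 0.52.
Capital: 0.48 × 7.84 = 3.7632 pp.
Employment: 0.52 × 1.99 = 1.0348 pp.
TFP growth = 8.23 − 4.798 = 3.432%.

TFP growth was 3.43%.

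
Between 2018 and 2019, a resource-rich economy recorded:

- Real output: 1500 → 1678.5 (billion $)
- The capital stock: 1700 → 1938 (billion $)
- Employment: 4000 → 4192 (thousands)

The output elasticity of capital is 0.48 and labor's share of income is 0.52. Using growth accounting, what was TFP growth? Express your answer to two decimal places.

Real output growth = (1678.5 − 1500) / 1500 = 11.9%.
The capital stock growth = (1938 − 1700) / 1700 = 14%.
Employment growth = (4192 − 4000) / 4000 = 4.8%.
Labor's share = 1 − 0.48 = 0.52.
The capital stock: 0.48 × 14 = 6.72 pp.
Employment: 0.52 × 4.8 = 2.496 pp.
TFP growth = 11.9 − 9.216 = 2.684%.

TFP grew 2.68%.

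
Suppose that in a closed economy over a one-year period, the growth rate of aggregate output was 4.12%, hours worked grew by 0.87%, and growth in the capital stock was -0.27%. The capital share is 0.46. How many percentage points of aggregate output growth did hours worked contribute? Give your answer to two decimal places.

Labor's share = 1 − 0.46 = 0.54.
Contribution = share × growth = 0.54 × 0.87 = 0.4698 pp.

0.47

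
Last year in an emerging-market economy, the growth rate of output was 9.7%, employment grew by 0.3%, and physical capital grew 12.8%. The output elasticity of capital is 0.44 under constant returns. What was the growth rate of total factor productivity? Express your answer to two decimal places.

3.90%

Labor's share = 1 − 0.44 = 0.56.
Physical capital: 0.44 × 12.8 = 5.632 pp.
Employment: 0.56 × 0.3 = 0.168 pp.
TFP growth = 9.7 − 5.8 = 3.9%.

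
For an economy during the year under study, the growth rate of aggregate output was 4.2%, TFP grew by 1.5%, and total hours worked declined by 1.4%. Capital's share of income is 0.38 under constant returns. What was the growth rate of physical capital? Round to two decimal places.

Physical capital grew 9.39%.

Labor's share = 1 − 0.38 = 0.62.
gY = gA + 0.62×(-1.4) + 0.38×g.
0.38×g = 4.2 − 1.5 + 0.868 = 3.568.
g = 3.568 / 0.38 = 9.3895%.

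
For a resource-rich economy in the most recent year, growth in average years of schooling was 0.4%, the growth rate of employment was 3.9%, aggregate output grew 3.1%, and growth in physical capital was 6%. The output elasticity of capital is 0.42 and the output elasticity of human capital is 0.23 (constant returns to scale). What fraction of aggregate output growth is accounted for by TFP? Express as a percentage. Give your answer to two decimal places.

Labor's share = 1 − 0.42 − 0.23 = 0.35.
Physical capital: 0.42 × 6 = 2.52 pp.
Average years of schooling: 0.23 × 0.4 = 0.092 pp.
Employment: 0.35 × 3.9 = 1.365 pp.
TFP growth = 3.1 − 3.977 = -0.877%.
TFP share of growth = -0.877 / 3.1 × 100 = -28.2903%.

TFP accounted for -28.29% of growth.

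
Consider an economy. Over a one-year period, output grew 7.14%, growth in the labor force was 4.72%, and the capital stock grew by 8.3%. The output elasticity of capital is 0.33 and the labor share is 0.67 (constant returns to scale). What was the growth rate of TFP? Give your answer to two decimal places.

1.24%

Labor's share = 1 − 0.33 = 0.67.
The capital stock: 0.33 × 8.3 = 2.739 pp.
The labor force: 0.67 × 4.72 = 3.1624 pp.
TFP growth = 7.14 − 5.9014 = 1.2386%.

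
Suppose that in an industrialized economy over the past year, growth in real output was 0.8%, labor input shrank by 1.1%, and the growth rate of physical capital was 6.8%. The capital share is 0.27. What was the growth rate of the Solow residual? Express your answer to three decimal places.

-0.233%

Labor's share = 1 − 0.27 = 0.73.
Physical capital: 0.27 × 6.8 = 1.836 pp.
Labor input: 0.73 × (-1.1) = -0.803 pp.
TFP growth = 0.8 − 1.033 = -0.233%.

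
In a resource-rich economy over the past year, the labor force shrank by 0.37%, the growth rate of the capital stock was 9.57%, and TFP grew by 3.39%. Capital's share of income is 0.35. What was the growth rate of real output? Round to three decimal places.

6.499%

Labor's share = 1 − 0.35 = 0.65.
The capital stock: 0.35 × 9.57 = 3.3495 pp.
The labor force: 0.65 × (-0.37) = -0.2405 pp.
Output growth = 3.39 + 3.109 = 6.499%.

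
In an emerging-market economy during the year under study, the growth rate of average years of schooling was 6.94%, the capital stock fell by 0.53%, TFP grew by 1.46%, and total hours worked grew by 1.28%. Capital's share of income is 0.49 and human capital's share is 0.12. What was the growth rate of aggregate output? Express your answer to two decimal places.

2.53%

Labor's share = 1 − 0.49 − 0.12 = 0.39.
The capital stock: 0.49 × (-0.53) = -0.2597 pp.
Average years of schooling: 0.12 × 6.94 = 0.8328 pp.
Total hours worked: 0.39 × 1.28 = 0.4992 pp.
Output growth = 1.46 + 1.0723 = 2.5323%.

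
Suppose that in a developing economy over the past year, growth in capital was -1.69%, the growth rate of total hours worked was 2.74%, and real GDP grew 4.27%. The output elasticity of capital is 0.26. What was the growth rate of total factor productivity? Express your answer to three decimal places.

Labor's share = 1 − 0.26 = 0.74.
Capital: 0.26 × (-1.69) = -0.4394 pp.
Total hours worked: 0.74 × 2.74 = 2.0276 pp.
TFP growth = 4.27 − 1.5882 = 2.6818%.

Total factor productivity growth was 2.682%.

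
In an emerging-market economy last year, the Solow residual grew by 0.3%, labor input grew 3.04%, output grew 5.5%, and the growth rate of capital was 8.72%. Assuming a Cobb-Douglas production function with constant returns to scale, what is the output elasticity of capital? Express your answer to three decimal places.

0.380

gY = gA + α·gK + (1−α)·gL, so gY − gA − gL = α(gK − gL).
5.5 − 0.3 − 3.04 = α × (8.72 − 3.04).
2.16 = 5.68 α, so α = 0.38028.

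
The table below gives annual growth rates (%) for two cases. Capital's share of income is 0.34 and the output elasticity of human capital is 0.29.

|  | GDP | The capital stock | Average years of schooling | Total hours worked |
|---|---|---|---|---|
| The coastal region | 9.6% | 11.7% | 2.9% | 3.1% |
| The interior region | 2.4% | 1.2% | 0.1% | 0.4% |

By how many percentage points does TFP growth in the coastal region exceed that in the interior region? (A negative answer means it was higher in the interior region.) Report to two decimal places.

1.82 percentage points

Labor's share = 1 − 0.34 − 0.29 = 0.37.
The coastal region: TFP = 9.6 − 3.978 − 0.841 − 1.147 = 3.634%.
The interior region: TFP = 2.4 − 0.408 − 0.029 − 0.148 = 1.815%.
Difference = 3.634 − (1.815) = 1.819 pp.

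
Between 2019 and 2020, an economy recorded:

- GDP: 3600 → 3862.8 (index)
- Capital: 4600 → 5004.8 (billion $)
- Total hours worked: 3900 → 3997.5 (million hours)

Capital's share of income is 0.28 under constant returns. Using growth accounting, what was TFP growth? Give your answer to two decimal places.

GDP growth = (3862.8 − 3600) / 3600 = 7.3%.
Capital growth = (5004.8 − 4600) / 4600 = 8.8%.
Total hours worked growth = (3997.5 − 3900) / 3900 = 2.5%.
Labor's share = 1 − 0.28 = 0.72.
Capital: 0.28 × 8.8 = 2.464 pp.
Total hours worked: 0.72 × 2.5 = 1.8 pp.
TFP growth = 7.3 − 4.264 = 3.036%.

3.04%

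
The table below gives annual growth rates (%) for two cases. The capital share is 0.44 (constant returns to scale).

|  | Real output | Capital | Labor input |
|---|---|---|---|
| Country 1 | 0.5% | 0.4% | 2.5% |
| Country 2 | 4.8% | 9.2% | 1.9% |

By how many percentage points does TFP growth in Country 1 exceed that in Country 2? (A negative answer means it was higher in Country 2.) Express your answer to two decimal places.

Labor's share = 1 − 0.44 = 0.56.
Country 1: TFP = 0.5 − 0.176 − 1.4 = -1.076%.
Country 2: TFP = 4.8 − 4.048 − 1.064 = -0.312%.
Difference = -1.076 − (-0.312) = -0.764 pp.

-0.76 percentage points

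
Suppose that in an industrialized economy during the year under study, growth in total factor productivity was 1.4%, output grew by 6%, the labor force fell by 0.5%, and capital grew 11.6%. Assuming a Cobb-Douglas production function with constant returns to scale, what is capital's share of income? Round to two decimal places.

gY = gA + α·gK + (1−α)·gL, so gY − gA − gL = α(gK − gL).
6 − 1.4 + 0.5 = α × (11.6 − (-0.5)).
5.1 = 12.1 α, so α = 0.4215.

Capital's share of income is 0.42.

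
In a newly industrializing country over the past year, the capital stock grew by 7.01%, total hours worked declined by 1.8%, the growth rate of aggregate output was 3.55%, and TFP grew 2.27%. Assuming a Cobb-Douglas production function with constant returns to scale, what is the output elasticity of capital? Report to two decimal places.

The output elasticity of capital is 0.35.

gY = gA + α·gK + (1−α)·gL, so gY − gA − gL = α(gK − gL).
3.55 − 2.27 + 1.8 = α × (7.01 − (-1.8)).
3.08 = 8.81 α, so α = 0.3496.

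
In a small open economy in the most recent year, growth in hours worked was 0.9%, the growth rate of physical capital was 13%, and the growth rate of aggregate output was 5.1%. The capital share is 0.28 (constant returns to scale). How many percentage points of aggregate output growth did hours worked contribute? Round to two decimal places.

Labor's share = 1 − 0.28 = 0.72.
Contribution = share × growth = 0.72 × 0.9 = 0.648 pp.

0.65 percentage points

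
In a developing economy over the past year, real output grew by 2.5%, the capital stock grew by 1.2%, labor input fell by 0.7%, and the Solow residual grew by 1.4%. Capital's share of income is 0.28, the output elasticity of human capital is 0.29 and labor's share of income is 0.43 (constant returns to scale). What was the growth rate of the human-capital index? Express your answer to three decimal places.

Labor's share = 1 − 0.28 − 0.29 = 0.43.
gY = gA + 0.28×1.2 + 0.43×(-0.7) + 0.29×g.
0.29×g = 2.5 − 1.4 − 0.035 = 1.065.
g = 1.065 / 0.29 = 3.67241%.

3.672%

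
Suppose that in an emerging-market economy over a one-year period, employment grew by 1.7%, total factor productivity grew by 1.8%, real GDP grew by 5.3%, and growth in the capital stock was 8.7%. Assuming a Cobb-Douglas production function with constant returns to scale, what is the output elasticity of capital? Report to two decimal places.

gY = gA + α·gK + (1−α)·gL, so gY − gA − gL = α(gK − gL).
5.3 − 1.8 − 1.7 = α × (8.7 − 1.7).
1.8 = 7 α, so α = 0.2571.

0.26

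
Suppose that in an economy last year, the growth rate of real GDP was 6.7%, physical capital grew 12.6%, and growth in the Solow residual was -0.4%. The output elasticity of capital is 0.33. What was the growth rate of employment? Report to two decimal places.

Employment grew 4.39%.

Labor's share = 1 − 0.33 = 0.67.
gY = gA + 0.33×12.6 + 0.67×g.
0.67×g = 6.7 + 0.4 − 4.158 = 2.942.
g = 2.942 / 0.67 = 4.391%.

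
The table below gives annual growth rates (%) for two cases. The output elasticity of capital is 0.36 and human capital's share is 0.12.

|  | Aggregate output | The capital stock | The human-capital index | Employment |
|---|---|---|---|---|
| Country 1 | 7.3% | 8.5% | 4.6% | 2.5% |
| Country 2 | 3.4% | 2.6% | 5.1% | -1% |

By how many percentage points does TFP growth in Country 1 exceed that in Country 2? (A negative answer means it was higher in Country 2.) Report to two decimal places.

0.02 percentage points

Labor's share = 1 − 0.36 − 0.12 = 0.52.
Country 1: TFP = 7.3 − 3.06 − 0.552 − 1.3 = 2.388%.
Country 2: TFP = 3.4 − 0.936 − 0.612 + 0.52 = 2.372%.
Difference = 2.388 − (2.372) = 0.016 pp.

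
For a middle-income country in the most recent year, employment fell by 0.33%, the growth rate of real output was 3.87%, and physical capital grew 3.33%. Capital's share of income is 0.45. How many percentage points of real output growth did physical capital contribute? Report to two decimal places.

Contribution = share × growth = 0.45 × 3.33 = 1.4985 pp.

1.50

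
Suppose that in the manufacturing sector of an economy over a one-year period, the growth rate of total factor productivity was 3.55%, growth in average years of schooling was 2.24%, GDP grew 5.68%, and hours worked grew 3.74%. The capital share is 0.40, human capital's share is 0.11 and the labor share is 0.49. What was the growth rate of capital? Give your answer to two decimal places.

Labor's share = 1 − 0.4 − 0.11 = 0.49.
gY = gA + 0.11×2.24 + 0.49×3.74 + 0.4×g.
0.4×g = 5.68 − 3.55 − 2.079 = 0.051.
g = 0.051 / 0.4 = 0.1275%.

Capital growth was 0.13%.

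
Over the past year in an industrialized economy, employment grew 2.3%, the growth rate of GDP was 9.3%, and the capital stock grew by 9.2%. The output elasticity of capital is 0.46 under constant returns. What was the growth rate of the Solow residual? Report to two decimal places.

Labor's share = 1 − 0.46 = 0.54.
The capital stock: 0.46 × 9.2 = 4.232 pp.
Employment: 0.54 × 2.3 = 1.242 pp.
TFP growth = 9.3 − 5.474 = 3.826%.

3.83%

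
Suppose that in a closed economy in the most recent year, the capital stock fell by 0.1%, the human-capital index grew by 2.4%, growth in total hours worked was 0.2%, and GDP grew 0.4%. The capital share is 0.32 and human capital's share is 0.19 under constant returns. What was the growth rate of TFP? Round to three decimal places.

Labor's share = 1 − 0.32 − 0.19 = 0.49.
The capital stock: 0.32 × (-0.1) = -0.032 pp.
The human-capital index: 0.19 × 2.4 = 0.456 pp.
Total hours worked: 0.49 × 0.2 = 0.098 pp.
TFP growth = 0.4 − 0.522 = -0.122%.

-0.122%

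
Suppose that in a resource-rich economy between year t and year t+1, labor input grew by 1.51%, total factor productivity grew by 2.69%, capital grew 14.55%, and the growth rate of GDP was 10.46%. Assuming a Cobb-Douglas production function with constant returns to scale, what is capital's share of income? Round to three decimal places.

α = 0.480

gY = gA + α·gK + (1−α)·gL, so gY − gA − gL = α(gK − gL).
10.46 − 2.69 − 1.51 = α × (14.55 − 1.51).
6.26 = 13.04 α, so α = 0.48006.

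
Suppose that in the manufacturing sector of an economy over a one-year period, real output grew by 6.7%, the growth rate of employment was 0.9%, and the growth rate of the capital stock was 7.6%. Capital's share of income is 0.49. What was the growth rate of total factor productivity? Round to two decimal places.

Labor's share = 1 − 0.49 = 0.51.
The capital stock: 0.49 × 7.6 = 3.724 pp.
Employment: 0.51 × 0.9 = 0.459 pp.
TFP growth = 6.7 − 4.183 = 2.517%.

2.52%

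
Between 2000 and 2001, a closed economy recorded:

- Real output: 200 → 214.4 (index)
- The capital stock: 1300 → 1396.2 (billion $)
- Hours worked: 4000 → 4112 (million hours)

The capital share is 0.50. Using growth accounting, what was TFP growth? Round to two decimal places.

2.10%

Real output growth = (214.4 − 200) / 200 = 7.2%.
The capital stock growth = (1396.2 − 1300) / 1300 = 7.4%.
Hours worked growth = (4112 − 4000) / 4000 = 2.8%.
Labor's share = 1 − 0.5 = 0.5.
The capital stock: 0.5 × 7.4 = 3.7 pp.
Hours worked: 0.5 × 2.8 = 1.4 pp.
TFP growth = 7.2 − 5.1 = 2.1%.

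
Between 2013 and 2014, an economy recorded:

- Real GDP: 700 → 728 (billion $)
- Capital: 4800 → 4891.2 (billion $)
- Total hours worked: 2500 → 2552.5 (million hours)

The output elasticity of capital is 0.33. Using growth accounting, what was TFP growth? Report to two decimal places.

Real GDP growth = (728 − 700) / 700 = 4%.
Capital growth = (4891.2 − 4800) / 4800 = 1.9%.
Total hours worked growth = (2552.5 − 2500) / 2500 = 2.1%.
Labor's share = 1 − 0.33 = 0.67.
Capital: 0.33 × 1.9 = 0.627 pp.
Total hours worked: 0.67 × 2.1 = 1.407 pp.
TFP growth = 4 − 2.034 = 1.966%.

1.97%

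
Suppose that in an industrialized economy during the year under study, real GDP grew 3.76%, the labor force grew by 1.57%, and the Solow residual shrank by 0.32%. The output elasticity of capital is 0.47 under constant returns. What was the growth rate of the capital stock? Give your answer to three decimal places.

The capital stock growth was 6.910%.

Labor's share = 1 − 0.47 = 0.53.
gY = gA + 0.53×1.57 + 0.47×g.
0.47×g = 3.76 + 0.32 − 0.8321 = 3.2479.
g = 3.2479 / 0.47 = 6.91043%.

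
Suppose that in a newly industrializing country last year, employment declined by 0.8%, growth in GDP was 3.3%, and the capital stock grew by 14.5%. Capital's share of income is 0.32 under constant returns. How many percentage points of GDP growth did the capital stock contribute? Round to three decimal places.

4.640 pp

Contribution = share × growth = 0.32 × 14.5 = 4.64 pp.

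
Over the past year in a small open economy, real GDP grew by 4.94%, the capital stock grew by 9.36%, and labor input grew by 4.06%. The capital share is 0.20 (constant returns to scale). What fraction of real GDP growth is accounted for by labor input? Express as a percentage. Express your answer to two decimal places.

Labor input accounted for 65.75% of growth.

Labor's share = 1 − 0.2 = 0.8.
Labor input contributed 0.8 × 4.06 = 3.248 pp.
Share of growth = 3.248 / 4.94 × 100 = 65.749%.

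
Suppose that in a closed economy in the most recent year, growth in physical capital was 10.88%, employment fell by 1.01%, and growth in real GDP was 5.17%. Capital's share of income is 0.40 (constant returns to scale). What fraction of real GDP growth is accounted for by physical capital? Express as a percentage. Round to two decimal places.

Physical capital accounted for 84.18% of growth.

Physical capital contributed 0.4 × 10.88 = 4.352 pp.
Share of growth = 4.352 / 5.17 × 100 = 84.1779%.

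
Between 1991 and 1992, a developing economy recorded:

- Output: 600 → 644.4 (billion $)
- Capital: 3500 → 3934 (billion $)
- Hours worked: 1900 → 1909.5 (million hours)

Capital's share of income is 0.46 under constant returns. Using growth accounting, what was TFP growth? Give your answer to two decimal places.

1.43%

Output growth = (644.4 − 600) / 600 = 7.4%.
Capital growth = (3934 − 3500) / 3500 = 12.4%.
Hours worked growth = (1909.5 − 1900) / 1900 = 0.5%.
Labor's share = 1 − 0.46 = 0.54.
Capital: 0.46 × 12.4 = 5.704 pp.
Hours worked: 0.54 × 0.5 = 0.27 pp.
TFP growth = 7.4 − 5.974 = 1.426%.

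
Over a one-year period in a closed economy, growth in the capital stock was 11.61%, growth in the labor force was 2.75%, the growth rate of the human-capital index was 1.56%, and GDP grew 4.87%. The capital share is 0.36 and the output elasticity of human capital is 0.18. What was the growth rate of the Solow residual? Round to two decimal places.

-0.86%

Labor's share = 1 − 0.36 − 0.18 = 0.46.
The capital stock: 0.36 × 11.61 = 4.1796 pp.
The human-capital index: 0.18 × 1.56 = 0.2808 pp.
The labor force: 0.46 × 2.75 = 1.265 pp.
TFP growth = 4.87 − 5.7254 = -0.8554%.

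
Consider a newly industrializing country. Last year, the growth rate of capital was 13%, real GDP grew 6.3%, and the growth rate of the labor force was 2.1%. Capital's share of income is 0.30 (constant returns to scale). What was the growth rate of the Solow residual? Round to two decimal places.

0.93%

Labor's share = 1 − 0.3 = 0.7.
Capital: 0.3 × 13 = 3.9 pp.
The labor force: 0.7 × 2.1 = 1.47 pp.
TFP growth = 6.3 − 5.37 = 0.93%.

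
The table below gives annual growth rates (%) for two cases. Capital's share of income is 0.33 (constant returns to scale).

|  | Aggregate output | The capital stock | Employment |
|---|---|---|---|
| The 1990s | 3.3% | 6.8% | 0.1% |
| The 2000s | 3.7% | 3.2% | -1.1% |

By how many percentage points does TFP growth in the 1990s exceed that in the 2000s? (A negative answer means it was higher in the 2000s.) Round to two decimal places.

Labor's share = 1 − 0.33 = 0.67.
The 1990s: TFP = 3.3 − 2.244 − 0.067 = 0.989%.
The 2000s: TFP = 3.7 − 1.056 + 0.737 = 3.381%.
Difference = 0.989 − (3.381) = -2.392 pp.

-2.39 percentage points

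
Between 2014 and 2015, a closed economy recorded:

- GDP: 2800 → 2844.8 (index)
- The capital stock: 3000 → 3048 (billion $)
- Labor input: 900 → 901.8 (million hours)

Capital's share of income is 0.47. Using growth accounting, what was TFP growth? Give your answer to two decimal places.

0.74%

GDP growth = (2844.8 − 2800) / 2800 = 1.6%.
The capital stock growth = (3048 − 3000) / 3000 = 1.6%.
Labor input growth = (901.8 − 900) / 900 = 0.2%.
Labor's share = 1 − 0.47 = 0.53.
The capital stock: 0.47 × 1.6 = 0.752 pp.
Labor input: 0.53 × 0.2 = 0.106 pp.
TFP growth = 1.6 − 0.858 = 0.742%.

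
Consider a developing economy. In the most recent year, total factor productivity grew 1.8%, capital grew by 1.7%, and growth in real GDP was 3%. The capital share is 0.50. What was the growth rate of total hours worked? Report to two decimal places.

0.70%

Labor's share = 1 − 0.5 = 0.5.
gY = gA + 0.5×1.7 + 0.5×g.
0.5×g = 3 − 1.8 − 0.85 = 0.35.
g = 0.35 / 0.5 = 0.7%.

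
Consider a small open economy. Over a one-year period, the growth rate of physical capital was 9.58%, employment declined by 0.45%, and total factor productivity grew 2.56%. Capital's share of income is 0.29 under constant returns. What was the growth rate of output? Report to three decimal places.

Labor's share = 1 − 0.29 = 0.71.
Physical capital: 0.29 × 9.58 = 2.7782 pp.
Employment: 0.71 × (-0.45) = -0.3195 pp.
Output growth = 2.56 + 2.4587 = 5.0187%.

Output growth was 5.019%.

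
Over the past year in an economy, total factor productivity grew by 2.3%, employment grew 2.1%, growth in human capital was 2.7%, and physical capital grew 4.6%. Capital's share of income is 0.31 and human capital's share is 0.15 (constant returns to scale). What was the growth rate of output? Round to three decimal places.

Output grew 5.265%.

Labor's share = 1 − 0.31 − 0.15 = 0.54.
Physical capital: 0.31 × 4.6 = 1.426 pp.
Human capital: 0.15 × 2.7 = 0.405 pp.
Employment: 0.54 × 2.1 = 1.134 pp.
Output growth = 2.3 + 2.965 = 5.265%.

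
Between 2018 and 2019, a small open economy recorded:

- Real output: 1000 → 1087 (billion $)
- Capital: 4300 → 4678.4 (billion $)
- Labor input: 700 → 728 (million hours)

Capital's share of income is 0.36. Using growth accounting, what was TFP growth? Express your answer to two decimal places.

2.97%

Real output growth = (1087 − 1000) / 1000 = 8.7%.
Capital growth = (4678.4 − 4300) / 4300 = 8.8%.
Labor input growth = (728 − 700) / 700 = 4%.
Labor's share = 1 − 0.36 = 0.64.
Capital: 0.36 × 8.8 = 3.168 pp.
Labor input: 0.64 × 4 = 2.56 pp.
TFP growth = 8.7 − 5.728 = 2.972%.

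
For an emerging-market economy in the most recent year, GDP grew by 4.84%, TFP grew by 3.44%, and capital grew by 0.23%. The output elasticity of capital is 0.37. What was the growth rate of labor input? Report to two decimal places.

Labor input grew 2.09%.

Labor's share = 1 − 0.37 = 0.63.
gY = gA + 0.37×0.23 + 0.63×g.
0.63×g = 4.84 − 3.44 − 0.0851 = 1.3149.
g = 1.3149 / 0.63 = 2.0871%.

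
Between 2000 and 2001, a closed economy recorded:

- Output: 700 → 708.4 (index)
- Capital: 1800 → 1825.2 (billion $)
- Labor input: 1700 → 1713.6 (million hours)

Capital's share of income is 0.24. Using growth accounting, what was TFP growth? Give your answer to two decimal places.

Output growth = (708.4 − 700) / 700 = 1.2%.
Capital growth = (1825.2 − 1800) / 1800 = 1.4%.
Labor input growth = (1713.6 − 1700) / 1700 = 0.8%.
Labor's share = 1 − 0.24 = 0.76.
Capital: 0.24 × 1.4 = 0.336 pp.
Labor input: 0.76 × 0.8 = 0.608 pp.
TFP growth = 1.2 − 0.944 = 0.256%.

TFP growth was 0.26%.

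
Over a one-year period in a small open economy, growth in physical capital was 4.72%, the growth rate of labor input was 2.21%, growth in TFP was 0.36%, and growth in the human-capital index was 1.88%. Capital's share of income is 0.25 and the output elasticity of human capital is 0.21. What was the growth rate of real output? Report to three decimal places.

Labor's share = 1 − 0.25 − 0.21 = 0.54.
Physical capital: 0.25 × 4.72 = 1.18 pp.
The human-capital index: 0.21 × 1.88 = 0.3948 pp.
Labor input: 0.54 × 2.21 = 1.1934 pp.
Output growth = 0.36 + 2.7682 = 3.1282%.

Real output grew 3.128%.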